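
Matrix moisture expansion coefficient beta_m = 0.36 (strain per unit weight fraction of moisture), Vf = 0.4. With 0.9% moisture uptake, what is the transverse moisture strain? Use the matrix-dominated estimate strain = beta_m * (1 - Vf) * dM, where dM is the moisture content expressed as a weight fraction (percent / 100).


dM = 0.9/100 = 0.009
strain = beta_m * (1-Vf) * dM = 0.36 * 0.6 * 0.009 = 0.001944

0.001944


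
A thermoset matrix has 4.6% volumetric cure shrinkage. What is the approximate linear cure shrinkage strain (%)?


Linear shrinkage ≈ vol_shrink/3 = 4.6/3 = 1.533%

1.533%


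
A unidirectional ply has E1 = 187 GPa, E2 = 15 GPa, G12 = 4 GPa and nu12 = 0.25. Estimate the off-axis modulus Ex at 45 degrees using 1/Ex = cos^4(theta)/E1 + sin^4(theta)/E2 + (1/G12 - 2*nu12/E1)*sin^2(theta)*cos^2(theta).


cos^4(45) = 0.25, sin^4(45) = 0.25, sin^2(45)*cos^2(45) = 0.25
1/G12 - 2*nu12/E1 = 1/4 - 2*0.25/187 = 0.247326 GPa^-1
1/Ex = 0.25/187 + 0.25/15 + 0.247326*0.25 = 0.0798351 GPa^-1
Ex = 12.53 GPa

12.53 GPa


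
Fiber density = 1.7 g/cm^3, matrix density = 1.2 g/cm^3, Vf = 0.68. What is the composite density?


rho_c = rho_f*Vf + rho_m*(1-Vf) = 1.7*0.68 + 1.2*0.32 = 1.54 g/cm^3

1.54 g/cm^3


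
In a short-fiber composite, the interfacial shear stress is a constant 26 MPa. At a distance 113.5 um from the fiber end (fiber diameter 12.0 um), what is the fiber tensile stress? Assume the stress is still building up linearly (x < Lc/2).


Force balance: sigma_f * (pi*d^2/4) = tau * (pi*d) * x  ->  sigma_f = 4 * tau * x / d
sigma_f = 4 * 26 * 113.5 / 12.0 = 983.7 MPa

983.7 MPa


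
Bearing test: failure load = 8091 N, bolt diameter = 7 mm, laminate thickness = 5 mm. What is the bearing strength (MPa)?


sigma_br = F/(d*h) = 8091/(7*5) = 231.2 MPa

231.2 MPa


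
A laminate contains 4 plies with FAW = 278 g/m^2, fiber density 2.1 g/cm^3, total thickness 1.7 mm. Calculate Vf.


Vf = n * FAW / (rho_f * h * 1000) = 4 * 278 / (2.1 * 1.7 * 1000) = 0.3115

0.3115


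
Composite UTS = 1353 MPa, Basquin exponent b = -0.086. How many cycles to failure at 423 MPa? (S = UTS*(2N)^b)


N = 0.5 * (S/UTS)^(1/b) = 0.5 * (423/1353)^(1/-0.086) = 372021.4820 cycles

372021.4820 cycles


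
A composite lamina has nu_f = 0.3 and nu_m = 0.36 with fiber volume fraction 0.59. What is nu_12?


nu_12 = nu_f*Vf + nu_m*(1-Vf) = 0.3*0.59 + 0.36*0.41 = 0.3246

0.3246


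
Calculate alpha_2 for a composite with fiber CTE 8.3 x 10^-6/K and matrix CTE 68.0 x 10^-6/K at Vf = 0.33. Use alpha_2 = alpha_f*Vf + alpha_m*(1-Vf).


alpha_2 = alpha_f*Vf + alpha_m*(1-Vf) = 8.3*0.33 + 68.0*0.67 = 48.3 x 10^-6/K

48.3 x 10^-6/K


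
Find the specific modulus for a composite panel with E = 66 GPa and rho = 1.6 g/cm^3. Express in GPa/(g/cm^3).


Specific stiffness = E/rho = 66/1.6 = 41.3 GPa/(g/cm^3)

41.3 GPa/(g/cm^3)


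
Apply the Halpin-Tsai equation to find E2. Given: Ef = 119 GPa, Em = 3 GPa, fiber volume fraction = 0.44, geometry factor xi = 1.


eta = (Ef/Em - 1)/(Ef/Em + xi) = (39.6667 - 1)/(39.6667 + 1) = 0.9508
E2 = Em*(1+xi*eta*Vf)/(1-eta*Vf) = 7.32 GPa

7.32 GPa


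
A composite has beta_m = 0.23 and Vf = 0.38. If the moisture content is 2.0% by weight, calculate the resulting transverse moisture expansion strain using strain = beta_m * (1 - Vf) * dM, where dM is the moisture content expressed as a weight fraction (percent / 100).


dM = 2.0/100 = 0.02
strain = beta_m * (1-Vf) * dM = 0.23 * 0.62 * 0.02 = 0.002852

0.002852


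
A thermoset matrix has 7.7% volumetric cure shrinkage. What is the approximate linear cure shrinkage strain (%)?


Linear shrinkage ≈ vol_shrink/3 = 7.7/3 = 2.567%

2.567%


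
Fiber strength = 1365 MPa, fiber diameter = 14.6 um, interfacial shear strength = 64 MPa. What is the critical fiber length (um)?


Lc = sigma_f * d / (2 * tau_i) = 1365 * 14.6 / (2 * 64) = 155.7 um

155.7 um


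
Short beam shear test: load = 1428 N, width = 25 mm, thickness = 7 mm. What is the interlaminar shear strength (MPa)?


ILSS = 3F/(4bh) = 3*1428/(4*25*7) = 6.12 MPa

6.12 MPa


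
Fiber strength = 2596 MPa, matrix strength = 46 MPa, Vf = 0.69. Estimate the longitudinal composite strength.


sigma_1 = sigma_f*Vf + sigma_m*(1-Vf) = 2596*0.69 + 46*0.31 = 1805.5 MPa

1805.5 MPa


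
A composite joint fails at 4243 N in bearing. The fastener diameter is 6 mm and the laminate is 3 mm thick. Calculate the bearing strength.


sigma_br = F/(d*h) = 4243/(6*3) = 235.7 MPa

235.7 MPa


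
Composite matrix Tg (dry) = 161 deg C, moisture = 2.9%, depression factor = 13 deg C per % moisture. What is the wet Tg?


Tg_wet = Tg_dry - k*moisture = 161 - 13*2.9 = 123.3 deg C

123.3 deg C


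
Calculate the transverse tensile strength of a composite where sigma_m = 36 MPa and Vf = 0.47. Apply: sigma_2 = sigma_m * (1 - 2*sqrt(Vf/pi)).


factor = 1 - 2*sqrt(0.47/pi) = 0.2264
sigma_2 = 36 * 0.2264 = 8.15 MPa

8.15 MPa


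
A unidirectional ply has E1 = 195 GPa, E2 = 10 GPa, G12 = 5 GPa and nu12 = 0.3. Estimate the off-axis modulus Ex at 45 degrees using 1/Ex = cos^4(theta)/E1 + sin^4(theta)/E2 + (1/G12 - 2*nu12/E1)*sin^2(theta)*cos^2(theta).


cos^4(45) = 0.25, sin^4(45) = 0.25, sin^2(45)*cos^2(45) = 0.25
1/G12 - 2*nu12/E1 = 1/5 - 2*0.3/195 = 0.196923 GPa^-1
1/Ex = 0.25/195 + 0.25/10 + 0.196923*0.25 = 0.0755128 GPa^-1
Ex = 13.24 GPa

13.24 GPa


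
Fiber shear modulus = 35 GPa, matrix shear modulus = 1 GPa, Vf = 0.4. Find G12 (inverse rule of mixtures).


1/G12 = Vf/Gf + (1-Vf)/Gm = 0.4/35 + 0.6/1
G12 = 1.64 GPa

1.64 GPa


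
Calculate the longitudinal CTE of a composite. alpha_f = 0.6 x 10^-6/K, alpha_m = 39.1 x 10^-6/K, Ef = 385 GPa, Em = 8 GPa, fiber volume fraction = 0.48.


E1 = Ef*Vf + Em*(1-Vf) = 188.96
alpha_1 = (alpha_f*Ef*Vf + alpha_m*Em*(1-Vf))/E1 = 1.45 x 10^-6/K

1.45 x 10^-6/K


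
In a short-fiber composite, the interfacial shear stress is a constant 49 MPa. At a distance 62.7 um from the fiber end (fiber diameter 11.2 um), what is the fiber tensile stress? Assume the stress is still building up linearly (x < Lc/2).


Force balance: sigma_f * (pi*d^2/4) = tau * (pi*d) * x  ->  sigma_f = 4 * tau * x / d
sigma_f = 4 * 49 * 62.7 / 11.2 = 1097.3 MPa

1097.3 MPa


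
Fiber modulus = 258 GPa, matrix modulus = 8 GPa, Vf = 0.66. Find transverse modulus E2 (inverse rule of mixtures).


1/E2 = Vf/Ef + (1-Vf)/Em = 0.66/258 + 0.34/8
E2 = 22.19 GPa

22.19 GPa


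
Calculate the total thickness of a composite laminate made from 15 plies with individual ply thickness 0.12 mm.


h = n * t_ply = 15 * 0.12 = 1.8 mm

1.8 mm


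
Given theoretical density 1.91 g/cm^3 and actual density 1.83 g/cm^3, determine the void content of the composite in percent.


Void% = (rho_theo - rho_actual)/rho_theo * 100 = (1.91 - 1.83)/1.91 * 100 = 4.19%

4.19%


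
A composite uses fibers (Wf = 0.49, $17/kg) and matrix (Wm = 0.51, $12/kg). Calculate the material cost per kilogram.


Cost = cost_f*Wf + cost_m*Wm = 17*0.49 + 12*0.51 = $14.45/kg

$14.45/kg


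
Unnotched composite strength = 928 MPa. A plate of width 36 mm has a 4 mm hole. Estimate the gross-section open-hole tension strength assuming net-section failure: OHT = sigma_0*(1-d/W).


OHT = sigma_0*(1-d/W) = 928*(1-4/36) = 824.9 MPa

824.9 MPa


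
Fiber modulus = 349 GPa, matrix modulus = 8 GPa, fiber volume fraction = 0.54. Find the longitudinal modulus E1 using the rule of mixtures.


E1 = Ef*Vf + Em*(1-Vf) = 349*0.54 + 8*0.46 = 192.14 GPa

192.14 GPa


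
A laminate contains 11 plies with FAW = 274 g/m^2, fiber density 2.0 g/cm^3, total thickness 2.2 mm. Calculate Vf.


Vf = n * FAW / (rho_f * h * 1000) = 11 * 274 / (2.0 * 2.2 * 1000) = 0.685

0.685


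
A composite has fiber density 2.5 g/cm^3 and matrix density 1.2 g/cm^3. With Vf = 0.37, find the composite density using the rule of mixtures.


rho_c = rho_f*Vf + rho_m*(1-Vf) = 2.5*0.37 + 1.2*0.63 = 1.681 g/cm^3

1.681 g/cm^3


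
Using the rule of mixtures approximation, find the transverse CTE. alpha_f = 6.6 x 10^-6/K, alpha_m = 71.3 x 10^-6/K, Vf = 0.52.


alpha_2 = alpha_f*Vf + alpha_m*(1-Vf) = 6.6*0.52 + 71.3*0.48 = 37.7 x 10^-6/K

37.7 x 10^-6/K


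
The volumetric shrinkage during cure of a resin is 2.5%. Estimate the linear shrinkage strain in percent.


Linear shrinkage ≈ vol_shrink/3 = 2.5/3 = 0.833%

0.833%


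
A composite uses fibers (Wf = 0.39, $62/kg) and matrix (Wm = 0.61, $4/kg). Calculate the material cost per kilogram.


Cost = cost_f*Wf + cost_m*Wm = 62*0.39 + 4*0.61 = $26.62/kg

$26.62/kg


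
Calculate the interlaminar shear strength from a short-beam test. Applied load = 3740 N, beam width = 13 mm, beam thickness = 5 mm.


ILSS = 3F/(4bh) = 3*3740/(4*13*5) = 43.15 MPa

43.15 MPa


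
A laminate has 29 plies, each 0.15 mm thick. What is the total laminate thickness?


h = n * t_ply = 29 * 0.15 = 4.35 mm

4.35 mm


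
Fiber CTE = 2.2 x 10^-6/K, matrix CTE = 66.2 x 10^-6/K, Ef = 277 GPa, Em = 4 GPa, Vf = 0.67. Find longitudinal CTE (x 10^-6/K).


E1 = Ef*Vf + Em*(1-Vf) = 186.91
alpha_1 = (alpha_f*Ef*Vf + alpha_m*Em*(1-Vf))/E1 = 2.65 x 10^-6/K

2.65 x 10^-6/K


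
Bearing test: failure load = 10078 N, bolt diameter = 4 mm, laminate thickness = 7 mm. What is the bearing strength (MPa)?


sigma_br = F/(d*h) = 10078/(4*7) = 359.9 MPa

359.9 MPa


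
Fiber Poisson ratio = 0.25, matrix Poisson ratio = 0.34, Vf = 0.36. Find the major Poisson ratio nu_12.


nu_12 = nu_f*Vf + nu_m*(1-Vf) = 0.25*0.36 + 0.34*0.64 = 0.3076

0.3076


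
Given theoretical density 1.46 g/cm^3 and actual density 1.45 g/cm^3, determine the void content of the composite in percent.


Void% = (rho_theo - rho_actual)/rho_theo * 100 = (1.46 - 1.45)/1.46 * 100 = 0.68%

0.68%


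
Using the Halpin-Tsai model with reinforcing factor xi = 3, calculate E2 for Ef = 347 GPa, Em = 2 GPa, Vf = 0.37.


eta = (Ef/Em - 1)/(Ef/Em + xi) = (173.5 - 1)/(173.5 + 3) = 0.9773
E2 = Em*(1+xi*eta*Vf)/(1-eta*Vf) = 6.53 GPa

6.53 GPa


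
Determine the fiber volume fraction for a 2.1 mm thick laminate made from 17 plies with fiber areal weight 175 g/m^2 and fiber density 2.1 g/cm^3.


Vf = n * FAW / (rho_f * h * 1000) = 17 * 175 / (2.1 * 2.1 * 1000) = 0.6746

0.6746


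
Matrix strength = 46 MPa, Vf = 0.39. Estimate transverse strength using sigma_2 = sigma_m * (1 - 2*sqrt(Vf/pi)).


factor = 1 - 2*sqrt(0.39/pi) = 0.2953
sigma_2 = 46 * 0.2953 = 13.59 MPa

13.59 MPa


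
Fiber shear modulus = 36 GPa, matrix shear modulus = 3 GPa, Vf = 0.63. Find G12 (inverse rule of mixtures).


1/G12 = Vf/Gf + (1-Vf)/Gm = 0.63/36 + 0.37/3
G12 = 7.1 GPa

7.1 GPa


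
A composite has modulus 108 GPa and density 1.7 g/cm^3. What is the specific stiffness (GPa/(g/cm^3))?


Specific stiffness = E/rho = 108/1.7 = 63.5 GPa/(g/cm^3)

63.5 GPa/(g/cm^3)


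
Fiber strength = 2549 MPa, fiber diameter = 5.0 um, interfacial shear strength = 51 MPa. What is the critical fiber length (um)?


Lc = sigma_f * d / (2 * tau_i) = 2549 * 5.0 / (2 * 51) = 125.0 um

125.0 um


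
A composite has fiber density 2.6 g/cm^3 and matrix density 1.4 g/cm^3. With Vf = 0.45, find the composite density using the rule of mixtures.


rho_c = rho_f*Vf + rho_m*(1-Vf) = 2.6*0.45 + 1.4*0.55 = 1.94 g/cm^3

1.94 g/cm^3


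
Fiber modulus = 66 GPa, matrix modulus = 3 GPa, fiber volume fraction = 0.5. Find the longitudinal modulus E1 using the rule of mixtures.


E1 = Ef*Vf + Em*(1-Vf) = 66*0.5 + 3*0.5 = 34.5 GPa

34.5 GPa


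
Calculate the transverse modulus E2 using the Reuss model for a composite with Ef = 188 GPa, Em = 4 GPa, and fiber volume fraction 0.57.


1/E2 = Vf/Ef + (1-Vf)/Em = 0.57/188 + 0.43/4
E2 = 9.05 GPa

9.05 GPa


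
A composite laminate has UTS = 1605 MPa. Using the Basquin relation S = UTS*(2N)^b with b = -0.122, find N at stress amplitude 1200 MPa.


N = 0.5 * (S/UTS)^(1/b) = 0.5 * (1200/1605)^(1/-0.122) = 5.4221 cycles

5.4221 cycles


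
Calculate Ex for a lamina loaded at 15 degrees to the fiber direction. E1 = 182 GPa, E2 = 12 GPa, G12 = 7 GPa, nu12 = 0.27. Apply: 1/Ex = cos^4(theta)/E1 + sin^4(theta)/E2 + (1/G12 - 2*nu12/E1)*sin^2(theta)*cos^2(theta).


cos^4(15) = 0.870513, sin^4(15) = 0.004487, sin^2(15)*cos^2(15) = 0.0625
1/G12 - 2*nu12/E1 = 1/7 - 2*0.27/182 = 0.13989 GPa^-1
1/Ex = 0.870513/182 + 0.004487/12 + 0.13989*0.0625 = 0.0139001 GPa^-1
Ex = 71.94 GPa

71.94 GPa


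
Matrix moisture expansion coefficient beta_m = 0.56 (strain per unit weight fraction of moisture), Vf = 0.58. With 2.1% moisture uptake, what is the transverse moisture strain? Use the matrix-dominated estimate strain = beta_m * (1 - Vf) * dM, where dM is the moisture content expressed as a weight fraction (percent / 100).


dM = 2.1/100 = 0.021
strain = beta_m * (1-Vf) * dM = 0.56 * 0.42 * 0.021 = 0.0049392

0.0049392


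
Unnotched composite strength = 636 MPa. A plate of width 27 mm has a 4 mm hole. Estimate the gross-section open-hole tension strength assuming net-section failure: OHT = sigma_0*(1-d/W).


OHT = sigma_0*(1-d/W) = 636*(1-4/27) = 541.8 MPa

541.8 MPa


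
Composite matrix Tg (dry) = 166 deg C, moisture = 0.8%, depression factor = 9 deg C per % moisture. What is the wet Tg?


Tg_wet = Tg_dry - k*moisture = 166 - 9*0.8 = 158.8 deg C

158.8 deg C


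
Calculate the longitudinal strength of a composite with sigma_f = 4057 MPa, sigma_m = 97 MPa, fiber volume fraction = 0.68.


sigma_1 = sigma_f*Vf + sigma_m*(1-Vf) = 4057*0.68 + 97*0.32 = 2789.8 MPa

2789.8 MPa


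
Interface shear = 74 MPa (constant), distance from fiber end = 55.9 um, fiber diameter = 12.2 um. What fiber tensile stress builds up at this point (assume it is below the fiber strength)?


Force balance: sigma_f * (pi*d^2/4) = tau * (pi*d) * x  ->  sigma_f = 4 * tau * x / d
sigma_f = 4 * 74 * 55.9 / 12.2 = 1356.3 MPa

1356.3 MPa


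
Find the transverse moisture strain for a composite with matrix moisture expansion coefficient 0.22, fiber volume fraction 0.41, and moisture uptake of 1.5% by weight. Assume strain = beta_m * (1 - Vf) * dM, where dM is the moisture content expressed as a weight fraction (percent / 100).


dM = 1.5/100 = 0.015
strain = beta_m * (1-Vf) * dM = 0.22 * 0.59 * 0.015 = 0.001947

0.001947


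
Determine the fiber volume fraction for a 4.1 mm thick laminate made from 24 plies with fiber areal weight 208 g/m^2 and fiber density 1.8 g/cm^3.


Vf = n * FAW / (rho_f * h * 1000) = 24 * 208 / (1.8 * 4.1 * 1000) = 0.6764

0.6764


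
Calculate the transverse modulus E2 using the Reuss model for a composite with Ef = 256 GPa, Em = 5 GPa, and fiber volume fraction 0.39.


1/E2 = Vf/Ef + (1-Vf)/Em = 0.39/256 + 0.61/5
E2 = 8.1 GPa

8.1 GPa


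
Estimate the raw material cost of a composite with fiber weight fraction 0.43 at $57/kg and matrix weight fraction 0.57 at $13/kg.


Cost = cost_f*Wf + cost_m*Wm = 57*0.43 + 13*0.57 = $31.92/kg

$31.92/kg


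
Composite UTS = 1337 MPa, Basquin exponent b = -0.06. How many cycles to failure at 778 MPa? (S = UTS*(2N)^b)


N = 0.5 * (S/UTS)^(1/b) = 0.5 * (778/1337)^(1/-0.06) = 4151.1349 cycles

4151.1349 cycles


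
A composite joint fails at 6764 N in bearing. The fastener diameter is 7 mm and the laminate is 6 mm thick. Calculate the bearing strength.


sigma_br = F/(d*h) = 6764/(7*6) = 161.0 MPa

161.0 MPa


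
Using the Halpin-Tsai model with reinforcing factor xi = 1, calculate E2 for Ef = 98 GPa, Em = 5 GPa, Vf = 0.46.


eta = (Ef/Em - 1)/(Ef/Em + xi) = (19.6 - 1)/(19.6 + 1) = 0.9029
E2 = Em*(1+xi*eta*Vf)/(1-eta*Vf) = 12.1 GPa

12.1 GPa


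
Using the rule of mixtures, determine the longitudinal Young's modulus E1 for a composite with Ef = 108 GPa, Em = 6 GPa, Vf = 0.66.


E1 = Ef*Vf + Em*(1-Vf) = 108*0.66 + 6*0.34 = 73.32 GPa

73.32 GPa


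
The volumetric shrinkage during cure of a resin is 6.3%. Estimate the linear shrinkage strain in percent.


Linear shrinkage ≈ vol_shrink/3 = 6.3/3 = 2.1%

2.1%


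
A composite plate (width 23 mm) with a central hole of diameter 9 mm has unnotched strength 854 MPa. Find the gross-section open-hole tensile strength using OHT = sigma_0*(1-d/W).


OHT = sigma_0*(1-d/W) = 854*(1-9/23) = 519.8 MPa

519.8 MPa


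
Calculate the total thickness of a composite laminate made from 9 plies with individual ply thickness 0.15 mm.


h = n * t_ply = 9 * 0.15 = 1.35 mm

1.35 mm


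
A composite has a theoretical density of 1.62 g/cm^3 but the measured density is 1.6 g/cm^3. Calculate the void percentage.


Void% = (rho_theo - rho_actual)/rho_theo * 100 = (1.62 - 1.6)/1.62 * 100 = 1.23%

1.23%


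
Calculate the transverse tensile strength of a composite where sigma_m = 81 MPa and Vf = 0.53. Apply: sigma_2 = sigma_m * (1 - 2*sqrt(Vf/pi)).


factor = 1 - 2*sqrt(0.53/pi) = 0.1785
sigma_2 = 81 * 0.1785 = 14.46 MPa

14.46 MPa


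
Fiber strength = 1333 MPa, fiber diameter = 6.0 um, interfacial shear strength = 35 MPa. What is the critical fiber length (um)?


Lc = sigma_f * d / (2 * tau_i) = 1333 * 6.0 / (2 * 35) = 114.3 um

114.3 um


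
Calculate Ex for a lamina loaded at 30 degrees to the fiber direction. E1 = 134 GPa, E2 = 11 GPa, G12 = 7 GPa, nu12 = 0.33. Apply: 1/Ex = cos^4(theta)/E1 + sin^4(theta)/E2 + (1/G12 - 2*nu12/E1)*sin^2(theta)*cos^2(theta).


cos^4(30) = 0.5625, sin^4(30) = 0.0625, sin^2(30)*cos^2(30) = 0.1875
1/G12 - 2*nu12/E1 = 1/7 - 2*0.33/134 = 0.137932 GPa^-1
1/Ex = 0.5625/134 + 0.0625/11 + 0.137932*0.1875 = 0.0357418 GPa^-1
Ex = 27.98 GPa

27.98 GPa


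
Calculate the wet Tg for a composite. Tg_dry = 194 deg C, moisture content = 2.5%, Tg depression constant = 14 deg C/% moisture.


Tg_wet = Tg_dry - k*moisture = 194 - 14*2.5 = 159.0 deg C

159.0 deg C


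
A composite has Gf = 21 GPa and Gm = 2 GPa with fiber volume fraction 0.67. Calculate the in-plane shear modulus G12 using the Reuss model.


1/G12 = Vf/Gf + (1-Vf)/Gm = 0.67/21 + 0.33/2
G12 = 5.08 GPa

5.08 GPa


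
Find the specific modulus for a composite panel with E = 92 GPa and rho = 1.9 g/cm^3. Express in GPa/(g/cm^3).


Specific stiffness = E/rho = 92/1.9 = 48.4 GPa/(g/cm^3)

48.4 GPa/(g/cm^3)


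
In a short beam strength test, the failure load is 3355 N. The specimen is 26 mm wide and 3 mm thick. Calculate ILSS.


ILSS = 3F/(4bh) = 3*3355/(4*26*3) = 32.26 MPa

32.26 MPa


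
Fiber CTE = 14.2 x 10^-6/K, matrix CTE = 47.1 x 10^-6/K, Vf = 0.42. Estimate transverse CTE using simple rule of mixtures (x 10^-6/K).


alpha_2 = alpha_f*Vf + alpha_m*(1-Vf) = 14.2*0.42 + 47.1*0.58 = 33.3 x 10^-6/K

33.3 x 10^-6/K


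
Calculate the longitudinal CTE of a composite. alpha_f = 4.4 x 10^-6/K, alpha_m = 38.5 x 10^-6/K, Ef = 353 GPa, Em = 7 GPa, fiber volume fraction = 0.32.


E1 = Ef*Vf + Em*(1-Vf) = 117.72
alpha_1 = (alpha_f*Ef*Vf + alpha_m*Em*(1-Vf))/E1 = 5.78 x 10^-6/K

5.78 x 10^-6/K


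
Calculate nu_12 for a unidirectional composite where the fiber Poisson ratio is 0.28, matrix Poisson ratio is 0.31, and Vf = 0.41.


nu_12 = nu_f*Vf + nu_m*(1-Vf) = 0.28*0.41 + 0.31*0.59 = 0.2977

0.2977


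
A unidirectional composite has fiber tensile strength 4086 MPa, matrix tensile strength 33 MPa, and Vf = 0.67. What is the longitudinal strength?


sigma_1 = sigma_f*Vf + sigma_m*(1-Vf) = 4086*0.67 + 33*0.33 = 2748.5 MPa

2748.5 MPa


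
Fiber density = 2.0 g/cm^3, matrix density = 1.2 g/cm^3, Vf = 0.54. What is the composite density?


rho_c = rho_f*Vf + rho_m*(1-Vf) = 2.0*0.54 + 1.2*0.46 = 1.632 g/cm^3

1.632 g/cm^3


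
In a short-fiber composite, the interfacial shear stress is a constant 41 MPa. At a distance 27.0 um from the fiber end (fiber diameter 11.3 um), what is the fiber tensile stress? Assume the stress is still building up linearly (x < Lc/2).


Force balance: sigma_f * (pi*d^2/4) = tau * (pi*d) * x  ->  sigma_f = 4 * tau * x / d
sigma_f = 4 * 41 * 27.0 / 11.3 = 391.9 MPa

391.9 MPa


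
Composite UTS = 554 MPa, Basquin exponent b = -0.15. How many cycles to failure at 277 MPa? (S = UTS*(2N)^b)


N = 0.5 * (S/UTS)^(1/b) = 0.5 * (277/554)^(1/-0.15) = 50.7968 cycles

50.7968 cycles


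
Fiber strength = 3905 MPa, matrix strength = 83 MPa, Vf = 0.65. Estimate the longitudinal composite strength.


sigma_1 = sigma_f*Vf + sigma_m*(1-Vf) = 3905*0.65 + 83*0.35 = 2567.3 MPa

2567.3 MPa


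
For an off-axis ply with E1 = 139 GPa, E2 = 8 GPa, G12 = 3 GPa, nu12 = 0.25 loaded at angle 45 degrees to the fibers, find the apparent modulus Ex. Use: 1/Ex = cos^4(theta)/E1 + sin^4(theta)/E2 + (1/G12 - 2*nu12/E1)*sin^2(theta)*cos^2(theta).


cos^4(45) = 0.25, sin^4(45) = 0.25, sin^2(45)*cos^2(45) = 0.25
1/G12 - 2*nu12/E1 = 1/3 - 2*0.25/139 = 0.329736 GPa^-1
1/Ex = 0.25/139 + 0.25/8 + 0.329736*0.25 = 0.1154826 GPa^-1
Ex = 8.66 GPa

8.66 GPa


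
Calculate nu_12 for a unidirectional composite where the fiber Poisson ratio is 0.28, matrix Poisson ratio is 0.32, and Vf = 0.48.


nu_12 = nu_f*Vf + nu_m*(1-Vf) = 0.28*0.48 + 0.32*0.52 = 0.3008

0.3008


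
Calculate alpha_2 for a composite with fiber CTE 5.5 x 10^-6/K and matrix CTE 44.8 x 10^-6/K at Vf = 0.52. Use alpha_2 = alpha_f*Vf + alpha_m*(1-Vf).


alpha_2 = alpha_f*Vf + alpha_m*(1-Vf) = 5.5*0.52 + 44.8*0.48 = 24.4 x 10^-6/K

24.4 x 10^-6/K


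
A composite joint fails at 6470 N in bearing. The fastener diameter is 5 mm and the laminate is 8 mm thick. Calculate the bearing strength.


sigma_br = F/(d*h) = 6470/(5*8) = 161.8 MPa

161.8 MPa


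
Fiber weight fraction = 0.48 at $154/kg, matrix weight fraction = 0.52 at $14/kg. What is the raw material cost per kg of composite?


Cost = cost_f*Wf + cost_m*Wm = 154*0.48 + 14*0.52 = $81.2/kg

$81.2/kg


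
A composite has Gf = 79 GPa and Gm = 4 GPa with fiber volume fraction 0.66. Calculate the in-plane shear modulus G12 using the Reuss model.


1/G12 = Vf/Gf + (1-Vf)/Gm = 0.66/79 + 0.34/4
G12 = 10.71 GPa

10.71 GPa


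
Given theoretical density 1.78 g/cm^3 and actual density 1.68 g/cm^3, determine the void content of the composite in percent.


Void% = (rho_theo - rho_actual)/rho_theo * 100 = (1.78 - 1.68)/1.78 * 100 = 5.62%

5.62%


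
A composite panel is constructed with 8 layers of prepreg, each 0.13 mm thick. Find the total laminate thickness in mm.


h = n * t_ply = 8 * 0.13 = 1.04 mm

1.04 mm


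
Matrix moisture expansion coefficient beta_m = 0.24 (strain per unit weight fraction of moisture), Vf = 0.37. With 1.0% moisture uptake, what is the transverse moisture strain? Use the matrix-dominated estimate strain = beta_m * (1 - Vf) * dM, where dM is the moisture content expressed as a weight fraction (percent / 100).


dM = 1.0/100 = 0.01
strain = beta_m * (1-Vf) * dM = 0.24 * 0.63 * 0.01 = 0.001512

0.001512


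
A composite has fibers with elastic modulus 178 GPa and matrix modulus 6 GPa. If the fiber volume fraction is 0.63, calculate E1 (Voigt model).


E1 = Ef*Vf + Em*(1-Vf) = 178*0.63 + 6*0.37 = 114.36 GPa

114.36 GPa


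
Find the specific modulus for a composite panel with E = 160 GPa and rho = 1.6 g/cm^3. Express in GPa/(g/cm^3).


Specific stiffness = E/rho = 160/1.6 = 100.0 GPa/(g/cm^3)

100.0 GPa/(g/cm^3)


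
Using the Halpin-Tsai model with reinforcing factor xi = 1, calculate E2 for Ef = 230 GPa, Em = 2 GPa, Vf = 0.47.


eta = (Ef/Em - 1)/(Ef/Em + xi) = (115.0 - 1)/(115.0 + 1) = 0.9828
E2 = Em*(1+xi*eta*Vf)/(1-eta*Vf) = 5.43 GPa

5.43 GPa


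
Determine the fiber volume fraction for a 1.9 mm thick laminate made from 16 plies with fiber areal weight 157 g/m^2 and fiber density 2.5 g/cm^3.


Vf = n * FAW / (rho_f * h * 1000) = 16 * 157 / (2.5 * 1.9 * 1000) = 0.5288

0.5288


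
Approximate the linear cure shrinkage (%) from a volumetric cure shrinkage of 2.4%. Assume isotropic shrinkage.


Linear shrinkage ≈ vol_shrink/3 = 2.4/3 = 0.8%

0.8%


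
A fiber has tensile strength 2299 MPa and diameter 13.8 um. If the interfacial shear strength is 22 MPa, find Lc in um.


Lc = sigma_f * d / (2 * tau_i) = 2299 * 13.8 / (2 * 22) = 721.1 um

721.1 um


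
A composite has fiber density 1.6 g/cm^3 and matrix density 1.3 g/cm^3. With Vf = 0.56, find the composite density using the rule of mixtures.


rho_c = rho_f*Vf + rho_m*(1-Vf) = 1.6*0.56 + 1.3*0.44 = 1.468 g/cm^3

1.468 g/cm^3


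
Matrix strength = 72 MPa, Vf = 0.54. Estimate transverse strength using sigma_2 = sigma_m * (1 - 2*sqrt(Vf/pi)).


factor = 1 - 2*sqrt(0.54/pi) = 0.1708
sigma_2 = 72 * 0.1708 = 12.3 MPa

12.3 MPa


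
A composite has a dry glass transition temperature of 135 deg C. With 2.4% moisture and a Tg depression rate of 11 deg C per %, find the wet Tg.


Tg_wet = Tg_dry - k*moisture = 135 - 11*2.4 = 108.6 deg C

108.6 deg C


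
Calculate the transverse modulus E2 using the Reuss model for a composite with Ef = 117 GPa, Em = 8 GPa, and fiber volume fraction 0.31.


1/E2 = Vf/Ef + (1-Vf)/Em = 0.31/117 + 0.69/8
E2 = 11.25 GPa

11.25 GPa


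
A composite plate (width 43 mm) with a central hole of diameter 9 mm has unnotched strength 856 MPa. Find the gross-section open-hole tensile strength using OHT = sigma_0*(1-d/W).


OHT = sigma_0*(1-d/W) = 856*(1-9/43) = 676.8 MPa

676.8 MPa


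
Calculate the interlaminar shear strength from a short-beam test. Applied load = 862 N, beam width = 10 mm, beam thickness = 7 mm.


ILSS = 3F/(4bh) = 3*862/(4*10*7) = 9.24 MPa

9.24 MPa


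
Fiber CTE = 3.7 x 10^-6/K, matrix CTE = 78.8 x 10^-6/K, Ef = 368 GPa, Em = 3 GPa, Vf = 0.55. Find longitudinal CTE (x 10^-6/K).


E1 = Ef*Vf + Em*(1-Vf) = 203.75
alpha_1 = (alpha_f*Ef*Vf + alpha_m*Em*(1-Vf))/E1 = 4.2 x 10^-6/K

4.2 x 10^-6/K


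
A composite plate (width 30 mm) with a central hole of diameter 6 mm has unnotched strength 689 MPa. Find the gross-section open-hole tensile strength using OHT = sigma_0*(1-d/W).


OHT = sigma_0*(1-d/W) = 689*(1-6/30) = 551.2 MPa

551.2 MPa


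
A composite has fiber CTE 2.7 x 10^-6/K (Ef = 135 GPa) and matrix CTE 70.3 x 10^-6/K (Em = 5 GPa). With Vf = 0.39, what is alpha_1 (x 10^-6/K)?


E1 = Ef*Vf + Em*(1-Vf) = 55.7
alpha_1 = (alpha_f*Ef*Vf + alpha_m*Em*(1-Vf))/E1 = 6.4 x 10^-6/K

6.4 x 10^-6/K


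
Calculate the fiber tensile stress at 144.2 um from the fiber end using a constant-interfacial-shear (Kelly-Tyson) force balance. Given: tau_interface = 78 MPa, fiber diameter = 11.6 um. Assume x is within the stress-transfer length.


Force balance: sigma_f * (pi*d^2/4) = tau * (pi*d) * x  ->  sigma_f = 4 * tau * x / d
sigma_f = 4 * 78 * 144.2 / 11.6 = 3878.5 MPa

3878.5 MPa


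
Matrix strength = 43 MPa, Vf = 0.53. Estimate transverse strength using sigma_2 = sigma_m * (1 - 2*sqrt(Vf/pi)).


factor = 1 - 2*sqrt(0.53/pi) = 0.1785
sigma_2 = 43 * 0.1785 = 7.68 MPa

7.68 MPa


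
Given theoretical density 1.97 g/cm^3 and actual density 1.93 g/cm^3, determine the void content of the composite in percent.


Void% = (rho_theo - rho_actual)/rho_theo * 100 = (1.97 - 1.93)/1.97 * 100 = 2.03%

2.03%


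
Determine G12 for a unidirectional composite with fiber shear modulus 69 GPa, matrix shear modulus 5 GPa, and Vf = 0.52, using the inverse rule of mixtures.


1/G12 = Vf/Gf + (1-Vf)/Gm = 0.52/69 + 0.48/5
G12 = 9.66 GPa

9.66 GPa


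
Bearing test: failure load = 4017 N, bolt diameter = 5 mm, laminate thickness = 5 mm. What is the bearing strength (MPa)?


sigma_br = F/(d*h) = 4017/(5*5) = 160.7 MPa

160.7 MPa


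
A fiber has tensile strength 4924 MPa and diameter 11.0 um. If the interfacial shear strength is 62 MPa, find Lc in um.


Lc = sigma_f * d / (2 * tau_i) = 4924 * 11.0 / (2 * 62) = 436.8 um

436.8 um


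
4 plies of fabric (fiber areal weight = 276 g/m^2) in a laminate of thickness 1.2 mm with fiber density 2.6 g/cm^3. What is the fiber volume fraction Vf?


Vf = n * FAW / (rho_f * h * 1000) = 4 * 276 / (2.6 * 1.2 * 1000) = 0.3538

0.3538


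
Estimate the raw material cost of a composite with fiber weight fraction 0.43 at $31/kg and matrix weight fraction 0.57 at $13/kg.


Cost = cost_f*Wf + cost_m*Wm = 31*0.43 + 13*0.57 = $20.74/kg

$20.74/kg


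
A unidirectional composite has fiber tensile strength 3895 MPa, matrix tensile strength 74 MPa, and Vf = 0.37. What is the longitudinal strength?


sigma_1 = sigma_f*Vf + sigma_m*(1-Vf) = 3895*0.37 + 74*0.63 = 1487.8 MPa

1487.8 MPa


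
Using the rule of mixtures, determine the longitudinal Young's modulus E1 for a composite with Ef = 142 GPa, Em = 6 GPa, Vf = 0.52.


E1 = Ef*Vf + Em*(1-Vf) = 142*0.52 + 6*0.48 = 76.72 GPa

76.72 GPa


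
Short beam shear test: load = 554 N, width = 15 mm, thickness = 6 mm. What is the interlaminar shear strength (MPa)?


ILSS = 3F/(4bh) = 3*554/(4*15*6) = 4.62 MPa

4.62 MPa


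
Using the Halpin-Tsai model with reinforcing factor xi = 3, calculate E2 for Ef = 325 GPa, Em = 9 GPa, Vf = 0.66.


eta = (Ef/Em - 1)/(Ef/Em + xi) = (36.1111 - 1)/(36.1111 + 3) = 0.8977
E2 = Em*(1+xi*eta*Vf)/(1-eta*Vf) = 61.34 GPa

61.34 GPa


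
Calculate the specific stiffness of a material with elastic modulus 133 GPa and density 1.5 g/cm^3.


Specific stiffness = E/rho = 133/1.5 = 88.7 GPa/(g/cm^3)

88.7 GPa/(g/cm^3)


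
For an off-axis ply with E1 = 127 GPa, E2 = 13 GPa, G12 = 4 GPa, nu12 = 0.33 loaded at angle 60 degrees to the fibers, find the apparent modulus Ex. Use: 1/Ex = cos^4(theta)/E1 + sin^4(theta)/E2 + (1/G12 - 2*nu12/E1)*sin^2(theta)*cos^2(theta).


cos^4(60) = 0.0625, sin^4(60) = 0.5625, sin^2(60)*cos^2(60) = 0.1875
1/G12 - 2*nu12/E1 = 1/4 - 2*0.33/127 = 0.244803 GPa^-1
1/Ex = 0.0625/127 + 0.5625/13 + 0.244803*0.1875 = 0.0896619 GPa^-1
Ex = 11.15 GPa

11.15 GPa


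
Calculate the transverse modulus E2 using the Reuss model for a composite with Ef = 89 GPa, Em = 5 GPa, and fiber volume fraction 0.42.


1/E2 = Vf/Ef + (1-Vf)/Em = 0.42/89 + 0.58/5
E2 = 8.28 GPa

8.28 GPa


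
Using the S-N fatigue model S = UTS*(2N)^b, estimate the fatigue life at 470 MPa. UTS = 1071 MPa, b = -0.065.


N = 0.5 * (S/UTS)^(1/b) = 0.5 * (470/1071)^(1/-0.065) = 159190.7743 cycles

159190.7743 cycles


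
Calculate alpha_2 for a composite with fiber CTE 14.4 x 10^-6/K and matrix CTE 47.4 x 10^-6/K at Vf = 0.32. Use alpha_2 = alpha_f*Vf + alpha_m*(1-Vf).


alpha_2 = alpha_f*Vf + alpha_m*(1-Vf) = 14.4*0.32 + 47.4*0.68 = 36.8 x 10^-6/K

36.8 x 10^-6/K


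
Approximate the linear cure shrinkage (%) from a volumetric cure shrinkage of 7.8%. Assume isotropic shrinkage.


Linear shrinkage ≈ vol_shrink/3 = 7.8/3 = 2.6%

2.6%


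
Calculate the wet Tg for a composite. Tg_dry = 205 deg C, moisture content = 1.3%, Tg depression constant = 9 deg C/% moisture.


Tg_wet = Tg_dry - k*moisture = 205 - 9*1.3 = 193.3 deg C

193.3 deg C


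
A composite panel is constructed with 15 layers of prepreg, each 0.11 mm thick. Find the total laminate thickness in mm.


h = n * t_ply = 15 * 0.11 = 1.65 mm

1.65 mm


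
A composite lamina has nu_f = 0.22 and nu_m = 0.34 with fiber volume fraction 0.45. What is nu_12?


nu_12 = nu_f*Vf + nu_m*(1-Vf) = 0.22*0.45 + 0.34*0.55 = 0.286

0.286


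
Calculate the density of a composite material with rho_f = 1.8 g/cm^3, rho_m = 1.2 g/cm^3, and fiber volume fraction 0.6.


rho_c = rho_f*Vf + rho_m*(1-Vf) = 1.8*0.6 + 1.2*0.4 = 1.56 g/cm^3

1.56 g/cm^3


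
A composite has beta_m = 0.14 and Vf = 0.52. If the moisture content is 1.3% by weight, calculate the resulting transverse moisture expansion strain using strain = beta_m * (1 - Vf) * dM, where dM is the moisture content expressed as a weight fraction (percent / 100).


dM = 1.3/100 = 0.013
strain = beta_m * (1-Vf) * dM = 0.14 * 0.48 * 0.013 = 0.0008736

0.0008736


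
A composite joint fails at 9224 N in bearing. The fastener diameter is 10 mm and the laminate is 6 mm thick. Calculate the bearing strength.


sigma_br = F/(d*h) = 9224/(10*6) = 153.7 MPa

153.7 MPa


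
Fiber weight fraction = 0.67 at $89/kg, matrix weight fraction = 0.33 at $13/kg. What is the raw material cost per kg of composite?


Cost = cost_f*Wf + cost_m*Wm = 89*0.67 + 13*0.33 = $63.92/kg

$63.92/kg


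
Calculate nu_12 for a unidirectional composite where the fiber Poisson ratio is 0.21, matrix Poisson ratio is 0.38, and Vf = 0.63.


nu_12 = nu_f*Vf + nu_m*(1-Vf) = 0.21*0.63 + 0.38*0.37 = 0.2729

0.2729


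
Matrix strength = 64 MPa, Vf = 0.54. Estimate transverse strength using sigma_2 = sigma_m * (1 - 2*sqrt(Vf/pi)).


factor = 1 - 2*sqrt(0.54/pi) = 0.1708
sigma_2 = 64 * 0.1708 = 10.93 MPa

10.93 MPa


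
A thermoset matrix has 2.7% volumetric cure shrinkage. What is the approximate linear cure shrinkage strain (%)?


Linear shrinkage ≈ vol_shrink/3 = 2.7/3 = 0.9%

0.9%


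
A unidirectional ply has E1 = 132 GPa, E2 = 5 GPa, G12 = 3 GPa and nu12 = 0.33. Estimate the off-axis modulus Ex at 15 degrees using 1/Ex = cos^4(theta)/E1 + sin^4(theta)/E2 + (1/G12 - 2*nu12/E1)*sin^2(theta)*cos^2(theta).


cos^4(15) = 0.870513, sin^4(15) = 0.004487, sin^2(15)*cos^2(15) = 0.0625
1/G12 - 2*nu12/E1 = 1/3 - 2*0.33/132 = 0.328333 GPa^-1
1/Ex = 0.870513/132 + 0.004487/5 + 0.328333*0.0625 = 0.0280131 GPa^-1
Ex = 35.7 GPa

35.7 GPa


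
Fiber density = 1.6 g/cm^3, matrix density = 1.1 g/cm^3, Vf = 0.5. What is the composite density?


rho_c = rho_f*Vf + rho_m*(1-Vf) = 1.6*0.5 + 1.1*0.5 = 1.35 g/cm^3

1.35 g/cm^3


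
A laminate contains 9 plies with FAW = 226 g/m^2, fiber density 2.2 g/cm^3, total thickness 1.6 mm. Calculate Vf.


Vf = n * FAW / (rho_f * h * 1000) = 9 * 226 / (2.2 * 1.6 * 1000) = 0.5778

0.5778


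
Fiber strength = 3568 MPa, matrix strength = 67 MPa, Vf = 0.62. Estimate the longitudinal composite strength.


sigma_1 = sigma_f*Vf + sigma_m*(1-Vf) = 3568*0.62 + 67*0.38 = 2237.6 MPa

2237.6 MPa


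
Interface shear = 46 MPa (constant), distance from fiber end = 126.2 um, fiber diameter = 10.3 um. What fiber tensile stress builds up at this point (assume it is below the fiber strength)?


Force balance: sigma_f * (pi*d^2/4) = tau * (pi*d) * x  ->  sigma_f = 4 * tau * x / d
sigma_f = 4 * 46 * 126.2 / 10.3 = 2254.4 MPa

2254.4 MPa


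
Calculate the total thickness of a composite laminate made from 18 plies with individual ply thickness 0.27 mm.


h = n * t_ply = 18 * 0.27 = 4.86 mm

4.86 mm


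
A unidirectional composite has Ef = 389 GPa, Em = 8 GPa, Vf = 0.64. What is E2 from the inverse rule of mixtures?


1/E2 = Vf/Ef + (1-Vf)/Em = 0.64/389 + 0.36/8
E2 = 21.44 GPa

21.44 GPa


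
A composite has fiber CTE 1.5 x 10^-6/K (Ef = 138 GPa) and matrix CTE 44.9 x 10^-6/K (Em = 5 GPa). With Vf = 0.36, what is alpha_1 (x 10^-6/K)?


E1 = Ef*Vf + Em*(1-Vf) = 52.88
alpha_1 = (alpha_f*Ef*Vf + alpha_m*Em*(1-Vf))/E1 = 4.13 x 10^-6/K

4.13 x 10^-6/K


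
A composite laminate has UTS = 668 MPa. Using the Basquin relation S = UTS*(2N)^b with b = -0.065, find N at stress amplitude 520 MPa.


N = 0.5 * (S/UTS)^(1/b) = 0.5 * (520/668)^(1/-0.065) = 23.5723 cycles

23.5723 cycles


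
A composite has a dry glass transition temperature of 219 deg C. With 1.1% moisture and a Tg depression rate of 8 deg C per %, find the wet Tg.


Tg_wet = Tg_dry - k*moisture = 219 - 8*1.1 = 210.2 deg C

210.2 deg C


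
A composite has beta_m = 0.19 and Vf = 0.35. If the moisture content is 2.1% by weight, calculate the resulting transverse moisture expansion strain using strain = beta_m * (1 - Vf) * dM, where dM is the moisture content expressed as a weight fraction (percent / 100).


dM = 2.1/100 = 0.021
strain = beta_m * (1-Vf) * dM = 0.19 * 0.65 * 0.021 = 0.0025935

0.0025935


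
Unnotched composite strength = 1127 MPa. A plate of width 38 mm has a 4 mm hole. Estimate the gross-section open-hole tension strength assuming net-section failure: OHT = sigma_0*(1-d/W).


OHT = sigma_0*(1-d/W) = 1127*(1-4/38) = 1008.4 MPa

1008.4 MPa


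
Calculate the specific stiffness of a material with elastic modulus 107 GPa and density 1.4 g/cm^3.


Specific stiffness = E/rho = 107/1.4 = 76.4 GPa/(g/cm^3)

76.4 GPa/(g/cm^3)


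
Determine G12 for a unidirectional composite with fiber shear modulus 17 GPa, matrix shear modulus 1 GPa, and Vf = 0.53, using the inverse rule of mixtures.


1/G12 = Vf/Gf + (1-Vf)/Gm = 0.53/17 + 0.47/1
G12 = 2.0 GPa

2.0 GPa


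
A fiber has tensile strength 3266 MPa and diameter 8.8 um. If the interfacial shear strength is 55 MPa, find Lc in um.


Lc = sigma_f * d / (2 * tau_i) = 3266 * 8.8 / (2 * 55) = 261.3 um

261.3 um


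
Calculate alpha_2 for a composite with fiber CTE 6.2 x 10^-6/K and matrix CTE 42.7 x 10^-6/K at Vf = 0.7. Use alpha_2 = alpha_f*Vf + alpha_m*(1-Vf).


alpha_2 = alpha_f*Vf + alpha_m*(1-Vf) = 6.2*0.7 + 42.7*0.3 = 17.2 x 10^-6/K

17.2 x 10^-6/K


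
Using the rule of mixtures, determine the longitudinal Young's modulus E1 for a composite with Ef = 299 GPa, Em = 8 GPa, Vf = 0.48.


E1 = Ef*Vf + Em*(1-Vf) = 299*0.48 + 8*0.52 = 147.68 GPa

147.68 GPa


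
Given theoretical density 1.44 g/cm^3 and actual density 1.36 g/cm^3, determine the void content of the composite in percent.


Void% = (rho_theo - rho_actual)/rho_theo * 100 = (1.44 - 1.36)/1.44 * 100 = 5.56%

5.56%


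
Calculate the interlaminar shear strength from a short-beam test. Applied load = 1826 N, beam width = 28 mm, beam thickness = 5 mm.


ILSS = 3F/(4bh) = 3*1826/(4*28*5) = 9.78 MPa

9.78 MPa


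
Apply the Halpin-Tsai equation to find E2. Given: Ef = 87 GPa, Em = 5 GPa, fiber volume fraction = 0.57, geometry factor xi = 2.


eta = (Ef/Em - 1)/(Ef/Em + xi) = (17.4 - 1)/(17.4 + 2) = 0.8454
E2 = Em*(1+xi*eta*Vf)/(1-eta*Vf) = 18.95 GPa

18.95 GPa


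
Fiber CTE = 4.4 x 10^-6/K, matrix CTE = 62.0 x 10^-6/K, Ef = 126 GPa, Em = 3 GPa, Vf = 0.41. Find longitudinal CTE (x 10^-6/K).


E1 = Ef*Vf + Em*(1-Vf) = 53.43
alpha_1 = (alpha_f*Ef*Vf + alpha_m*Em*(1-Vf))/E1 = 6.31 x 10^-6/K

6.31 x 10^-6/K


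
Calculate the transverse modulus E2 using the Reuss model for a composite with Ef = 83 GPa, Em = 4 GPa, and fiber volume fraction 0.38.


1/E2 = Vf/Ef + (1-Vf)/Em = 0.38/83 + 0.62/4
E2 = 6.27 GPa

6.27 GPa


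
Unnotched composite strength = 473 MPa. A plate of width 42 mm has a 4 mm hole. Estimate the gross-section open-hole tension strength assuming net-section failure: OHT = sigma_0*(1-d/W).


OHT = sigma_0*(1-d/W) = 473*(1-4/42) = 428.0 MPa

428.0 MPa


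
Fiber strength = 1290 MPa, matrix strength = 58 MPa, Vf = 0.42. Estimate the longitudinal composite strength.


sigma_1 = sigma_f*Vf + sigma_m*(1-Vf) = 1290*0.42 + 58*0.58 = 575.4 MPa

575.4 MPa


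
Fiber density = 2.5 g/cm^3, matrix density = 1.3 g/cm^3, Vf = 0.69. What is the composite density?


rho_c = rho_f*Vf + rho_m*(1-Vf) = 2.5*0.69 + 1.3*0.31 = 2.128 g/cm^3

2.128 g/cm^3


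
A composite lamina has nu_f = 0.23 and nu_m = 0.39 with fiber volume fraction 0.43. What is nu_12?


nu_12 = nu_f*Vf + nu_m*(1-Vf) = 0.23*0.43 + 0.39*0.57 = 0.3212

0.3212


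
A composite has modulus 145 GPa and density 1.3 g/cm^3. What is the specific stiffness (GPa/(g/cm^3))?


Specific stiffness = E/rho = 145/1.3 = 111.5 GPa/(g/cm^3)

111.5 GPa/(g/cm^3)


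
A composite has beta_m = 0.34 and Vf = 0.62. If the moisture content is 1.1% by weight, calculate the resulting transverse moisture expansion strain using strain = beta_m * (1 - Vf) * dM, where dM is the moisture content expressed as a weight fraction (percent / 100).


dM = 1.1/100 = 0.011
strain = beta_m * (1-Vf) * dM = 0.34 * 0.38 * 0.011 = 0.0014212

0.0014212


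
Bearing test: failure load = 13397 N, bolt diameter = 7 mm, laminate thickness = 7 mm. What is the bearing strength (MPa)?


sigma_br = F/(d*h) = 13397/(7*7) = 273.4 MPa

273.4 MPa
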